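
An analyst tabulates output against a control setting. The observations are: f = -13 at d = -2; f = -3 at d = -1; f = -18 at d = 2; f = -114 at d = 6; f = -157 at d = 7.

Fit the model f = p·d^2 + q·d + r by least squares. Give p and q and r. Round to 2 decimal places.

p = -2.97, q = -1.09, r = -2.57

Normal-equation sums: Σd^2·d^2 = 3730, Σd^2·d = 558, Σd^2 = 94, Σd·d = 94, Σd = 12, Σ1 = 5.
Right-hand side: Σd^2·f = -11924, Σd·f = -1790, Σf = -305.
So XᵀX·[p, q, r]ᵀ = Xᵀf: [[3730, 558, 94]; [558, 94, 12]; [94, 12, 5]]·[p, q, r]ᵀ = [-11924, -1790, -305]ᵀ.
Solving the 3×3 system (Gaussian elimination) gives p = -32443/10928, q = -11929/10928, r = -14025/5464.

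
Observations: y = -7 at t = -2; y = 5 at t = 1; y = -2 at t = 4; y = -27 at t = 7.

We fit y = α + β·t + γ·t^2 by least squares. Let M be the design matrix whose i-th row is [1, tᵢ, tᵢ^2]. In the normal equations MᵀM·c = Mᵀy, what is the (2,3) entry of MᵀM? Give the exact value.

Row 2 ↔ basis t, column 3 ↔ basis t^2, so (MᵀM)_{2,3} = Σᵢ (t)·(t^2) = (-2)·(4) + (1)·(1) + (4)·(16) + (7)·(49) = 400.

400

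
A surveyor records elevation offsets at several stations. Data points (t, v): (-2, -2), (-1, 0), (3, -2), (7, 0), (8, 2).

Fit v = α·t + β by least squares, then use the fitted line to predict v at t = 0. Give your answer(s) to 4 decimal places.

Entries of AᵀA: Σt·t = 127, Σt = 15, Σ1 = 5.
Moment sums: Σt·v = 14, Σv = -2.
AᵀA·[α, β]ᵀ = Aᵀv becomes [[127, 15]; [15, 5]]·[α, β]ᵀ = [14, -2]ᵀ.
Eliminating β: 5·(row 1) − 15·(row 2) gives 410·α = 5·14 − 15·(-2) = 100, so α = 10/41.
Then β = ((-2) − 15·(10/41))/5 = -232/205.
At t = 0: v̂ = (10/41)·(0) + (-232/205)·(1) = -232/205.

v̂ = -1.1317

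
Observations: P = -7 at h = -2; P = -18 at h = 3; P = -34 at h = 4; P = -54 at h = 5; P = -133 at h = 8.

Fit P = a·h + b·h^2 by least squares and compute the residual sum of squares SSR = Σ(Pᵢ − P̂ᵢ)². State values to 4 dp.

Setting ∂/∂a … = 0 gives: 118·a + 720·b = -1510;  720·a + 5074·b = -10596.
Determinant 118·5074 − 720² = 80332.
a = ((-1510)·5074 − 720·(-10596))/80332 = -1165/2869; b = (118·(-10596) − 720·(-1510))/80332 = -5826/2869.
Residuals: 891/2869, 4287/2869, 330/2869, -3451/2869, 607/2869; SSR = 11000/2869.

SSR = 3.8341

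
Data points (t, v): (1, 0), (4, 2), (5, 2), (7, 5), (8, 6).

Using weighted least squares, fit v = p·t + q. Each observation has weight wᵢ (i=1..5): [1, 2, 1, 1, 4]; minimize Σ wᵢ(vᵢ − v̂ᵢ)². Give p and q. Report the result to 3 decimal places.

p = 0.921, q = -1.537

Setting ∂/∂p … = 0 gives: 363·p + 53·q = 253;  53·p + 9·q = 35.
det = 363·9 − 53² = 458.
p = (253·9 − 53·35)/458 = 211/229; q = (363·35 − 53·253)/458 = -352/229.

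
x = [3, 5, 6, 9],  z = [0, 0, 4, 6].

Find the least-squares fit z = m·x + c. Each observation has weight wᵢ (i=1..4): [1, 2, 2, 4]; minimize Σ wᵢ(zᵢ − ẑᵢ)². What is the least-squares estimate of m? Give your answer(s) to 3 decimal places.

The normal equations are: 455·m + 61·c = 264;  61·m + 9·c = 32.
(Σwᵢ·x·x = 455, Σwᵢ·x = 61, Σwᵢ·1 = 9, Σwᵢ·x·z = 264, Σwᵢ·z = 32.)
Eliminating c: 9·(row 1) − 61·(row 2) gives 374·m = 9·264 − 61·32 = 424, so m = 212/187.
Then c = (32 − 61·(212/187))/9 = -772/187.

m = 1.134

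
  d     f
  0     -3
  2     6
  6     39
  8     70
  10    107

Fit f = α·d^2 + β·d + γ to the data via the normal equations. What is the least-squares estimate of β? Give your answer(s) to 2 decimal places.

XᵀX·[α, β, γ]ᵀ = Xᵀf reads: 15408·α + 1736·β + 204·γ = 16608;  1736·α + 204·β + 26·γ = 1876;  204·α + 26·β + 5·γ = 219.
(Σd^2·d^2 = 15408, Σd^2·d = 1736, Σd^2 = 204, Σd·d = 204, Σd = 26, Σ1 = 5, Σd^2·f = 16608, Σd·f = 1876, Σf = 219.)
Solving the 3×3 system (Gaussian elimination) gives α = 107/112, β = 75/56, γ = -15/7.

β = 1.34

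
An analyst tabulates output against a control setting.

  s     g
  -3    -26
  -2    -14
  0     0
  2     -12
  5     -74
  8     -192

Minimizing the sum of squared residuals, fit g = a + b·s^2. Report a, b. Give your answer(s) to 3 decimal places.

a = -0.155, b = -2.991

Setting ∂/∂a … = 0 gives: 6·a + 106·b = -318;  106·a + 4834·b = -14476.
det = 6·4834 − 106² = 17768.
a = ((-318)·4834 − 106·(-14476))/17768 = -689/4442; b = (6·(-14476) − 106·(-318))/17768 = -13287/4442.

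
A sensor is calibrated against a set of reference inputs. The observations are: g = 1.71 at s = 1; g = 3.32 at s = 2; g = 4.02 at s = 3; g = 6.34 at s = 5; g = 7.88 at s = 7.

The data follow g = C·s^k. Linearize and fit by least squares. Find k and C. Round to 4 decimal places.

k = 0.7767, C = 1.7810

Let Y = ln g. Fitting Y = k·ln s + ln C by least squares:
Σln s = 5.3471, Σ(ln s)² = 8.0643, Σln g = 7.0389, Σln s·ln g = 9.3497.
Equations: 8.0643·k + 5.3471·ln C = 9.3497;  5.3471·k + 5·ln C = 7.0389.
Slope k = (n·Σln s·ln g − Σln s·Σln g)/(n·Σ(ln s)² − (Σln s)²) = (5·9.3497 − 5.3471·7.0389)/11.7297 = 0.77669; ln C = (Σln g − k·Σln s)/n = 0.57718, so C = exp(0.57718) = 1.78102.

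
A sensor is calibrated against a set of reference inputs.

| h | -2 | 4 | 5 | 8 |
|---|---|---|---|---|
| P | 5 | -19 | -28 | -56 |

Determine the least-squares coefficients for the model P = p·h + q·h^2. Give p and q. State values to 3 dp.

p = -3.120, q = -0.482

Forming MᵀM = [[109, 693]; [693, 4993]] and MᵀP = [-674, -4568]ᵀ gives MᵀM·[p, q]ᵀ = MᵀP.
Δ = 109·4993 − 693² = 63988.
p = ((-674)·4993 − 693·(-4568))/63988 = -99829/31994; q = (109·(-4568) − 693·(-674))/63988 = -15415/31994.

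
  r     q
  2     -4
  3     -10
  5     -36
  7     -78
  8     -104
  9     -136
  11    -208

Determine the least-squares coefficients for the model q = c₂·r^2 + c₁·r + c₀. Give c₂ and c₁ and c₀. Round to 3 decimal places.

c₂ = -1.978, c₁ = 2.954, c₀ = -1.551

Normal-equation sums: Σr^2·r^2 = 28421, Σr^2·r = 3075, Σr^2 = 353, Σr·r = 353, Σr = 45, Σ1 = 7.
Right-hand side: Σr^2·q = -47668, Σr·q = -5108, Σq = -576.
XᵀX·[c₂, c₁, c₀]ᵀ = Xᵀq becomes [[28421, 3075, 353]; [3075, 353, 45]; [353, 45, 7]]·[c₂, c₁, c₀]ᵀ = [-47668, -5108, -576]ᵀ.
Row-reducing yields c₂ = -95006/48041, c₁ = 141934/48041, c₀ = -74504/48041.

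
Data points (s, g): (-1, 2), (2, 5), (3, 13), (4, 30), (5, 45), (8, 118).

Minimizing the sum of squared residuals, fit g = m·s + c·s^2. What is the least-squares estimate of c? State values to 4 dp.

Compute the Gram sums: Σs·s = 119, Σs·s^2 = 735, Σs^2·s^2 = 5075.
Right-hand side: Σs·g = 1336, Σs^2·g = 9296.
MᵀM·[m, c]ᵀ = Mᵀg becomes [[119, 735]; [735, 5075]]·[m, c]ᵀ = [1336, 9296]ᵀ.
Determinant 119·5075 − 735² = 63700.
m = (1336·5075 − 735·9296)/63700 = -374/455; c = (119·9296 − 735·1336)/63700 = 634/325.

c = 1.9508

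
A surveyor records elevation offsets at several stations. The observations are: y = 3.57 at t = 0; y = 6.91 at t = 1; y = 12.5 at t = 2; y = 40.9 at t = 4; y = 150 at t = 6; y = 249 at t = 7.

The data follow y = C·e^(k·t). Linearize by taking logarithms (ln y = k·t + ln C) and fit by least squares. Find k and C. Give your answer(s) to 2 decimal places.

k = 0.61, C = 3.67

Let Y = ln y. Fitting Y = k·t + ln C by least squares:
Over the data: Σt = 20.0000, Σ(t)² = 106.0000, Σln y = 19.9705, Σt·ln y = 90.5149.
Normal system: [[106.0000, 20.0000]; [20.0000, 6]]·[k, ln C]ᵀ = [90.5149, 19.9705]ᵀ.
Slope k = (n·Σt·ln y − Σt·Σln y)/(n·Σ(t)² − (Σt)²) = (6·90.5149 − 20.0000·19.9705)/236.0000 = 0.60881; ln C = (Σln y − k·Σt)/n = 1.29904, so C = exp(1.29904) = 3.66576.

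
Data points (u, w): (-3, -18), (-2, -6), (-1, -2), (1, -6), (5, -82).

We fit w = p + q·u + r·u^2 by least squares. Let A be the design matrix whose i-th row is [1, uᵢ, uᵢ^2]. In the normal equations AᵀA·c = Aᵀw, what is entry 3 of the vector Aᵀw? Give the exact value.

-2244

Entry 3 ↔ basis u^2, so (Aᵀw)_{3} = Σᵢ (u^2)·wᵢ = (9)·(-18) + (4)·(-6) + (1)·(-2) + (1)·(-6) + (25)·(-82) = -2244.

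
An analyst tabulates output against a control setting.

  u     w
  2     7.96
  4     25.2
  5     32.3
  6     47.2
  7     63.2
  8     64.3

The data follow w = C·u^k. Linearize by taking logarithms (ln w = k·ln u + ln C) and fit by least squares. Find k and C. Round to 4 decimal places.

Linearized form: ln w = k·ln u + ln C. From the 6 transformed points,
XᵀX = [[16.3136, 9.5060]; [9.5060, 6]], rhs = [35.1365, 20.9406]ᵀ  (here Σln u = 9.5060, Σ(ln u)² = 16.3136, Σln w = 20.9406, Σln u·ln w = 35.1365).
Δ = 16.3136·6 − (9.5060)² = 7.5177; k = (35.1365·6 − 9.5060·20.9406)/7.5177 = 1.56402, ln C = (16.3136·20.9406 − 9.5060·35.1365)/7.5177 = 1.01217, so C = exp(1.01217) = 2.75157.

k = 1.5640, C = 2.7516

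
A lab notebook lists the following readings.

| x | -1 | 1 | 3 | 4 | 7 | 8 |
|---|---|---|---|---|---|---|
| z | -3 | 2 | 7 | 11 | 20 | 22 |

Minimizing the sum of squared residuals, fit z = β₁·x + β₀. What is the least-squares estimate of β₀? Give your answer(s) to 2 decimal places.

AᵀA·[β₁, β₀]ᵀ = Aᵀz reads: 140·β₁ + 22·β₀ = 386;  22·β₁ + 6·β₀ = 59.
Determinant 140·6 − 22² = 356.
β₁ = (386·6 − 22·59)/356 = 509/178; β₀ = (140·59 − 22·386)/356 = -58/89.

β₀ = -0.65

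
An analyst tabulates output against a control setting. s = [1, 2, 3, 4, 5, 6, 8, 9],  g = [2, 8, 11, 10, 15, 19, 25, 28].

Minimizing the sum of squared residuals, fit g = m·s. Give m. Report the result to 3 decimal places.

m = 3.102

The normal system MᵀM·[m]ᵀ = Mᵀg is [[236]]·[m]ᵀ = [732]ᵀ.
m = 732/236 = 3.10169.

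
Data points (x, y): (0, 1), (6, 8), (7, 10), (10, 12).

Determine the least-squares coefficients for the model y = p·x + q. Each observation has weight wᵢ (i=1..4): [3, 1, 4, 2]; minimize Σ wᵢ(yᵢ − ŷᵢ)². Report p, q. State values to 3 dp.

p = 1.161, q = 1.231

Entries of AᵀWA: Σwᵢ·x·x = 432, Σwᵢ·x = 54, Σwᵢ·1 = 10.
For AᵀWy: Σwᵢ·x·y = 568, Σwᵢ·y = 75.
Normal equations: [[432, 54]; [54, 10]]·[p, q]ᵀ = [568, 75]ᵀ.
Eliminating q: 10·(row 1) − 54·(row 2) gives 1404·p = 10·568 − 54·75 = 1630, so p = 815/702.
Then q = (75 − 54·(815/702))/10 = 16/13.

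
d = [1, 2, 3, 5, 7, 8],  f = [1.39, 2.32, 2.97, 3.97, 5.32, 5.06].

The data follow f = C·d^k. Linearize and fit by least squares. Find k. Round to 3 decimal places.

k = 0.639

Let Y = ln f. Fitting Y = k·ln d + ln C by least squares:
Over the data: Σln d = 7.4265, Σ(ln d)² = 12.3883, Σln f = 6.9310, Σln d·ln f = 10.6223.
Normal system: [[12.3883, 7.4265]; [7.4265, 6]]·[k, ln C]ᵀ = [10.6223, 6.9310]ᵀ.
Δ = 12.3883·6 − (7.4265)² = 19.1764; k = (10.6223·6 − 7.4265·6.9310)/19.1764 = 0.63935, ln C = (12.3883·6.9310 − 7.4265·10.6223)/19.1764 = 0.36381.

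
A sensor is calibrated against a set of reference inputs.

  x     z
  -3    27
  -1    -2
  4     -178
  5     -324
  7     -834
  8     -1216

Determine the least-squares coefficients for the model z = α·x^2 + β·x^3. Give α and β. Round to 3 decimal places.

Compute the Gram sums: Σx^2·x^2 = 7460, Σx^2·x^3 = 53480, Σx^3·x^3 = 400244.
Moment sums: Σx^2·z = -129397, Σx^3·z = -961273.
MᵀM·[α, β]ᵀ = Mᵀz becomes [[7460, 53480]; [53480, 400244]]·[α, β]ᵀ = [-129397, -961273]ᵀ.
Eliminating β: 400244·(row 1) − 53480·(row 2) gives 125709840·α = 400244·(-129397) − 53480·(-961273) = -381492828, so α = -3532341/1163980.
Then β = ((-961273) − 53480·(-3532341/1163980))/400244 = -464713/232796.

α = -3.035, β = -1.996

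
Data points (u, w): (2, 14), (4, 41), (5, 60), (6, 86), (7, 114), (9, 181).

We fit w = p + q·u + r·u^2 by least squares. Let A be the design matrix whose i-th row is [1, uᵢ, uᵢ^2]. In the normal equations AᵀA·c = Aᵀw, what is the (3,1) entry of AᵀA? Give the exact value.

Row 3 ↔ basis u^2, column 1 ↔ basis 1, so (AᵀA)_{3,1} = Σᵢ u^2 = (4)·(1) + (16)·(1) + (25)·(1) + (36)·(1) + (49)·(1) + (81)·(1) = 211.

211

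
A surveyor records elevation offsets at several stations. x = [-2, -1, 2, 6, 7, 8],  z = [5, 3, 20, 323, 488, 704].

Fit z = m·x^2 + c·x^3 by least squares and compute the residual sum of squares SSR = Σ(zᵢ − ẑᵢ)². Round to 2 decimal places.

SSR = 4.69

The normal system MᵀM·[m, c]ᵀ = Mᵀz is [[7826, 57350]; [57350, 426578]]·[m, c]ᵀ = [80699, 597717]ᵀ.
Eliminating c: 426578·(row 1) − 57350·(row 2) gives 49376928·m = 426578·80699 − 57350·597717 = 145348072, so m = 18168509/6172116.
Then c = (597717 − 57350·(18168509/6172116))/426578 = 6205699/6172116.
Residuals: 652678/514343, 3276769/3086058, 280673/1543029, -75320/514343, -1136515/1028686, 1266800/1543029; SSR = 14463847/3086058.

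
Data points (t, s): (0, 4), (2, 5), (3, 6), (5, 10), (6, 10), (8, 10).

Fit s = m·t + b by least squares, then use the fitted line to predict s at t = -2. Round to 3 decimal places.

ŝ = 2.071

The normal system AᵀA·[m, b]ᵀ = Aᵀs is [[138, 24]; [24, 6]]·[m, b]ᵀ = [218, 45]ᵀ.
det = 138·6 − 24² = 252.
m = (218·6 − 24·45)/252 = 19/21; b = (138·45 − 24·218)/252 = 163/42.
At t = -2: ŝ = (19/21)·(-2) + (163/42)·(1) = 29/14.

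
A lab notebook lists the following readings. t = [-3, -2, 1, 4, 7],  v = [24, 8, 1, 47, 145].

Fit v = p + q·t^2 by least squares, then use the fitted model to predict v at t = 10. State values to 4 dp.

Normal-equation sums: Σ1 = 5, Σt^2 = 79, Σt^2·t^2 = 2755.
For Aᵀv: Σv = 225, Σt^2·v = 8106.
AᵀA·[p, q]ᵀ = Aᵀv becomes [[5, 79]; [79, 2755]]·[p, q]ᵀ = [225, 8106]ᵀ.
Δ = 5·2755 − 79² = 7534.
p = (225·2755 − 79·8106)/7534 = -20499/7534; q = (5·8106 − 79·225)/7534 = 22755/7534.
At t = 10: v̂ = (-20499/7534)·(1) + (22755/7534)·(100) = 2255001/7534.

v̂ = 299.3099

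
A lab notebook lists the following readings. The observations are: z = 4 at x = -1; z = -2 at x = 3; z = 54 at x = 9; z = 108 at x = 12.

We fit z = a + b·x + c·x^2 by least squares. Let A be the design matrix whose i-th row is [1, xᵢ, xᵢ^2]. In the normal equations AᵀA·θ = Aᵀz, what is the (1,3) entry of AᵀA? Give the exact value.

235

Row 1 ↔ basis 1, column 3 ↔ basis x^2, so (AᵀA)_{1,3} = Σᵢ x^2 = (1)·(1) + (1)·(9) + (1)·(81) + (1)·(144) = 235.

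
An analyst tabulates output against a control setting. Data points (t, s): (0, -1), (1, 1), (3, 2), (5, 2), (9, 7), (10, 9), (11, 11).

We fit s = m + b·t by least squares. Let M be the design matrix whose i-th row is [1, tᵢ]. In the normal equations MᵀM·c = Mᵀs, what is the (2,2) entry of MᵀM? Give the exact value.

Row 2 ↔ basis t, column 2 ↔ basis t, so (MᵀM)_{2,2} = Σᵢ (t)·(t) = (0)·(0) + (1)·(1) + (3)·(3) + (5)·(5) + (9)·(9) + (10)·(10) + (11)·(11) = 337.

337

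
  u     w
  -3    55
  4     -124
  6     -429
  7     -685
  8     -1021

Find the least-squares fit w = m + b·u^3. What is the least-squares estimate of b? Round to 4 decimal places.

b = -1.9995

Compute the Gram sums: Σ1 = 5, Σu^3 = 1108, Σu^3·u^3 = 431274.
For Xᵀw: Σw = -2204, Σu^3·w = -859792.
det = 5·431274 − 1108² = 928706.
m = ((-2204)·431274 − 1108·(-859792))/928706 = 1060820/464353; b = (5·(-859792) − 1108·(-2204))/928706 = -928464/464353.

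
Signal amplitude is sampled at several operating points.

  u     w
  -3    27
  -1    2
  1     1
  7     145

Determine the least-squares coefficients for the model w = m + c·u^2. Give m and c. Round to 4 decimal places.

m = -1.0038, c = 2.9836

Compute the Gram sums: Σ1 = 4, Σu^2 = 60, Σu^2·u^2 = 2484.
Moment sums: Σw = 175, Σu^2·w = 7351.
Eliminating c: 2484·(row 1) − 60·(row 2) gives 6336·m = 2484·175 − 60·7351 = -6360, so m = -265/264.
Then c = (7351 − 60·(-265/264))/2484 = 2363/792.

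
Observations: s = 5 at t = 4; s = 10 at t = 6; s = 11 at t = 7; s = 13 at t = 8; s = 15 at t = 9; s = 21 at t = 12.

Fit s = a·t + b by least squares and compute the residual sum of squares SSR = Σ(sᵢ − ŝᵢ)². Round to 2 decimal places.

Sums needed: Σt·t = 390, Σt = 46, Σ1 = 6.
Moment sums: Σt·s = 648, Σs = 75.
So AᵀA·[a, b]ᵀ = Aᵀs: [[390, 46]; [46, 6]]·[a, b]ᵀ = [648, 75]ᵀ.
det = 390·6 − 46² = 224.
a = (648·6 − 46·75)/224 = 219/112; b = (390·75 − 46·648)/224 = -279/112.
Residuals: -37/112, 85/112, -11/56, -17/112, -3/28, 3/112; SSR = 85/112.

SSR = 0.76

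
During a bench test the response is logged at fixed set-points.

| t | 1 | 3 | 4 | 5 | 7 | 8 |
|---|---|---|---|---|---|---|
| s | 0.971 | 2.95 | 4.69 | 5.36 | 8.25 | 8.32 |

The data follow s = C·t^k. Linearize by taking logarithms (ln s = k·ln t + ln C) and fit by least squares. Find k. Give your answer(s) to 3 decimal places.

k = 1.068

With ln sᵢ as the transformed response and ln tᵢ as the regressor:
XᵀX = [[13.8297, 8.1197]; [8.1197, 6]], rhs = [14.5450, 8.5056]ᵀ  (here Σln t = 8.1197, Σ(ln t)² = 13.8297, Σln s = 8.5056, Σln t·ln s = 14.5450).
Δ = 13.8297·6 − (8.1197)² = 17.0487; k = (14.5450·6 − 8.1197·8.5056)/17.0487 = 1.06793, ln C = (13.8297·8.5056 − 8.1197·14.5450)/17.0487 = -0.02760.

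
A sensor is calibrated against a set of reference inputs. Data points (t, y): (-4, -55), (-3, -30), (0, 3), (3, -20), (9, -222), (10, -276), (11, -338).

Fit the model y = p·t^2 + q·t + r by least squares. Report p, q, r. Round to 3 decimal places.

p = -2.991, q = 2.030, r = 2.021

Sums needed: Σt^2·t^2 = 31620, Σt^2·t = 2996, Σt^2 = 336, Σt·t = 336, Σt = 26, Σ1 = 7.
Right-hand side: Σt^2·y = -87810, Σt·y = -8226, Σy = -938.
AᵀA·[p, q, r]ᵀ = Aᵀy becomes [[31620, 2996, 336]; [2996, 336, 26]; [336, 26, 7]]·[p, q, r]ᵀ = [-87810, -8226, -938]ᵀ.
Row-reducing yields p = -855389/286004, q = 580503/286004, r = 288991/143002.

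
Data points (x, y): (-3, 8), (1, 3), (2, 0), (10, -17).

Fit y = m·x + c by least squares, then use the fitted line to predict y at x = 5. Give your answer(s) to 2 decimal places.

ŷ = -6.44

With design matrix A, AᵀA = [[114, 10]; [10, 4]] and Aᵀy = [-191, -6]ᵀ.
Eliminating c: 4·(row 1) − 10·(row 2) gives 356·m = 4·(-191) − 10·(-6) = -704, so m = -176/89.
Then c = ((-6) − 10·(-176/89))/4 = 613/178.
At x = 5: ŷ = (-176/89)·(5) + (613/178)·(1) = -1147/178.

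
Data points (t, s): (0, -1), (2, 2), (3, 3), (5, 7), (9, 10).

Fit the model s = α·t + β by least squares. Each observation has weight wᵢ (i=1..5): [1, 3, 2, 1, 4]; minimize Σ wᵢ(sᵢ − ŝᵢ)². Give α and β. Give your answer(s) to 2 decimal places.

α = 1.18, β = -0.40

From the data, Σwᵢ·t·t = 379, Σwᵢ·t = 53, Σwᵢ·1 = 11.
For MᵀWs: Σwᵢ·t·s = 425, Σwᵢ·s = 58.
MᵀWM·[α, β]ᵀ = MᵀWs becomes [[379, 53]; [53, 11]]·[α, β]ᵀ = [425, 58]ᵀ.
det = 379·11 − 53² = 1360.
α = (425·11 − 53·58)/1360 = 1601/1360; β = (379·58 − 53·425)/1360 = -543/1360.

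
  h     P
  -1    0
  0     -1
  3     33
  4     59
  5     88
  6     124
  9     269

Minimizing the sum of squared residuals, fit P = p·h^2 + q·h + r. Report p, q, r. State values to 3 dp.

p = 3.059, q = 2.459, r = -0.842

From the data, Σh^2·h^2 = 8820, Σh^2·h = 1160, Σh^2 = 168, Σh·h = 168, Σh = 26, Σ1 = 7.
For XᵀP: Σh^2·P = 29694, Σh·P = 3940, ΣP = 572.
So XᵀX·[p, q, r]ᵀ = XᵀP: [[8820, 1160, 168]; [1160, 168, 26]; [168, 26, 7]]·[p, q, r]ᵀ = [29694, 3940, 572]ᵀ.
Solving the 3×3 system (Gaussian elimination) gives p = 146439/47866, q = 8406/3419, r = -20156/23933.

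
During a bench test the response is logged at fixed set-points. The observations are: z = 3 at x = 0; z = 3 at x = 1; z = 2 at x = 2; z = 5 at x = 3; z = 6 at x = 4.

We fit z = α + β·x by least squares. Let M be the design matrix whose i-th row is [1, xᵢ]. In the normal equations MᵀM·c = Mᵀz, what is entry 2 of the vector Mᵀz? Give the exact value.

46

Entry 2 ↔ basis x, so (Mᵀz)_{2} = Σᵢ (x)·zᵢ = (0)·(3) + (1)·(3) + (2)·(2) + (3)·(5) + (4)·(6) = 46.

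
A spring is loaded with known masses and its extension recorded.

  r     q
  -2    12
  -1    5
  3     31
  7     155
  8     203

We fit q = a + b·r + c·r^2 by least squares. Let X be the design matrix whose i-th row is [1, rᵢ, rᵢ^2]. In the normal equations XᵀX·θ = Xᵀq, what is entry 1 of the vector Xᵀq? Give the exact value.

Entry 1 ↔ basis 1, so (Xᵀq)_{1} = Σᵢ qᵢ = (1)·(12) + (1)·(5) + (1)·(31) + (1)·(155) + (1)·(203) = 406.

406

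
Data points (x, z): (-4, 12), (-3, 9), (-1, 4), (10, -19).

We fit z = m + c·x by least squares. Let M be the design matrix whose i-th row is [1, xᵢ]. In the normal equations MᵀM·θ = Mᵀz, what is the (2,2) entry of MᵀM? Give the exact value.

Row 2 ↔ basis x, column 2 ↔ basis x, so (MᵀM)_{2,2} = Σᵢ (x)·(x) = (-4)·(-4) + (-3)·(-3) + (-1)·(-1) + (10)·(10) = 126.

126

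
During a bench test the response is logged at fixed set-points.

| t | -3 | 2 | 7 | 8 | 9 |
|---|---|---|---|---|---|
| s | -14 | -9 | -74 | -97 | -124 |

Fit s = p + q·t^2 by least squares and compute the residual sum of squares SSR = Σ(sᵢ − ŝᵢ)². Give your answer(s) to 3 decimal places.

SSR = 5.498

XᵀX·[p, q]ᵀ = Xᵀs reads: 5·p + 207·q = -318;  207·p + 13155·q = -20040.
(Σ1 = 5, Σt^2 = 207, Σt^2·t^2 = 13155, Σs = -318, Σt^2·s = -20040.)
Δ = 5·13155 − 207² = 22926.
p = ((-318)·13155 − 207·(-20040))/22926 = -5835/3821; q = (5·(-20040) − 207·(-318))/22926 = -5729/3821.
Residuals: 3902/3821, -5638/3821, 3802/3821, 1854/3821, -3920/3821; SSR = 21008/3821.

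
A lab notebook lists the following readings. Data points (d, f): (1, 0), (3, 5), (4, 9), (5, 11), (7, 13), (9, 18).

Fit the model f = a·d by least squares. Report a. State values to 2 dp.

a = 1.98

Entries of XᵀX: Σd·d = 181.
For Xᵀf: Σd·f = 359.
Normal equations: [[181]]·[a]ᵀ = [359]ᵀ.
Hence a = 359 / 181 ≈ 1.98343.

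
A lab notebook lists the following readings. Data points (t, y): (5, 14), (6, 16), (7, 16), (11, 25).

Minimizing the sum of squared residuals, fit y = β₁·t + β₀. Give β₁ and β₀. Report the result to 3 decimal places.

Setting ∂/∂β₁ … = 0 gives: 231·β₁ + 29·β₀ = 553;  29·β₁ + 4·β₀ = 71.
(Σt·t = 231, Σt = 29, Σ1 = 4, Σt·y = 553, Σy = 71.)
Δ = 231·4 − 29² = 83.
β₁ = (553·4 − 29·71)/83 = 153/83; β₀ = (231·71 − 29·553)/83 = 364/83.

β₁ = 1.843, β₀ = 4.386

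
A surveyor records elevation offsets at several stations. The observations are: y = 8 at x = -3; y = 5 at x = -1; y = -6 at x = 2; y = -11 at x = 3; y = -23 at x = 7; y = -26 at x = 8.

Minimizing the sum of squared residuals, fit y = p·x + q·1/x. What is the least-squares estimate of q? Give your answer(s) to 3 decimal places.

From the data, Σx·x = 136, Σx·1/x = 6, Σ1/x·1/x = 42569/28224.
And Σx·y = -443, Σ1/x·y = -1753/84.
MᵀM·[p, q]ᵀ = Mᵀy becomes [[136, 6]; [6, 42569/28224]]·[p, q]ᵀ = [-443, -1753/84]ᵀ.
Eliminating q: (42569/28224)·(row 1) − 6·(row 2) gives (596665/3528)·p = (42569/28224)·(-443) − 6·(-1753/84) = -15324019/28224, so p = -15324019/4773320.
Then q = ((-1753/84) − 6·(-15324019/4773320))/(42569/28224) = -635712/596665.

q = -1.065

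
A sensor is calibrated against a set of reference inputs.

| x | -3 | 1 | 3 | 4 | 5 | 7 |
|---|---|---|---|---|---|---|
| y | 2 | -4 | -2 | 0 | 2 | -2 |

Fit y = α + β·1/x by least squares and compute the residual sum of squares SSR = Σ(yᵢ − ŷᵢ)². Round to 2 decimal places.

The normal system MᵀM·[α, β]ᵀ = Mᵀy is [[6, 223/140]; [223/140, 237281/176400]]·[α, β]ᵀ = [-4, -548/105]ᵀ.
Δ = 6·(237281/176400) − (223/140)² = 13015/2352.
α = ((-4)·(237281/176400) − (223/140)·(-548/105))/(13015/2352) = 517324/976125; β = (6·(-548/105) − (223/140)·(-4))/(13015/2352) = -293328/65075.
Residuals: -31714/976125, -21904/976125, -52786/51375, 582656/976125, 462982/195225, -1841014/976125; SSR = 10341904/976125.

SSR = 10.59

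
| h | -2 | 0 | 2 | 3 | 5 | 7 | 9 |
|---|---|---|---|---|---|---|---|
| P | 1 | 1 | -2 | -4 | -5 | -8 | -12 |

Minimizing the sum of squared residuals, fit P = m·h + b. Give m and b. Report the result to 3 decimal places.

m = -1.199, b = -0.032

Sums needed: Σh·h = 172, Σh = 24, Σ1 = 7.
And Σh·P = -207, ΣP = -29.
det = 172·7 − 24² = 628.
m = ((-207)·7 − 24·(-29))/628 = -753/628; b = (172·(-29) − 24·(-207))/628 = -5/157.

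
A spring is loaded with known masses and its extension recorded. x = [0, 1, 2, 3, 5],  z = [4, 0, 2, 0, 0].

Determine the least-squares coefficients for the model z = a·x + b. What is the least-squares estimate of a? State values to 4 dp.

Setting ∂/∂a … = 0 gives: 39·a + 11·b = 4;  11·a + 5·b = 6.
det = 39·5 − 11² = 74.
a = (4·5 − 11·6)/74 = -23/37; b = (39·6 − 11·4)/74 = 95/37.

a = -0.6216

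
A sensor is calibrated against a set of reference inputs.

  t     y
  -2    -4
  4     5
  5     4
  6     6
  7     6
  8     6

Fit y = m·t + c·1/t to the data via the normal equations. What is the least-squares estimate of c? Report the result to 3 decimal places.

MᵀM·[m, c]ᵀ = Mᵀy reads: 194·m + 6·c = 174;  6·m + (293749/705600)·c = 233/35.
Eliminating c: (293749/705600)·(row 1) − 6·(row 2) gives (15792853/352800)·m = (293749/705600)·174 − 6·(233/35) = 3821441/117600, so m = 11464323/15792853.
Then c = ((233/35) − 6·(11464323/15792853))/(293749/705600) = 87312960/15792853.

c = 5.529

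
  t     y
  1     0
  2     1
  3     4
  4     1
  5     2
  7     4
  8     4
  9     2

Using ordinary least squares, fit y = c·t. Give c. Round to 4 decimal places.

c = 0.4257

Compute the Gram sums: Σt·t = 249.
Right-hand side: Σt·y = 106.
AᵀA·[c]ᵀ = Aᵀy becomes [[249]]·[c]ᵀ = [106]ᵀ.
Hence c = 106 / 249 ≈ 0.425703.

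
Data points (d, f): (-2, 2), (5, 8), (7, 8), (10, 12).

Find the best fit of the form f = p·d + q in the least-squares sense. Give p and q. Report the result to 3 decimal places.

The normal equations are: 178·p + 20·q = 212;  20·p + 4·q = 30.
Determinant 178·4 − 20² = 312.
p = (212·4 − 20·30)/312 = 31/39; q = (178·30 − 20·212)/312 = 275/78.

p = 0.795, q = 3.526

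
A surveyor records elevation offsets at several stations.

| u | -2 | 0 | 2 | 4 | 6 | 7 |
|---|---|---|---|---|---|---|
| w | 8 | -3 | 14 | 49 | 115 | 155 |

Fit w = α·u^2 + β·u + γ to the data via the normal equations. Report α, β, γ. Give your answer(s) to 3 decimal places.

α = 3.064, β = 1.032, γ = -2.250

Compute the Gram sums: Σu^2·u^2 = 3985, Σu^2·u = 623, Σu^2 = 109, Σu·u = 109, Σu = 17, Σ1 = 6.
Right-hand side: Σu^2·w = 12607, Σu·w = 1983, Σw = 338.
So MᵀM·[α, β, γ]ᵀ = Mᵀw: [[3985, 623, 109]; [623, 109, 17]; [109, 17, 6]]·[α, β, γ]ᵀ = [12607, 1983, 338]ᵀ.
Row-reducing yields α = 21379/6978, β = 36017/34890, γ = -13084/5815.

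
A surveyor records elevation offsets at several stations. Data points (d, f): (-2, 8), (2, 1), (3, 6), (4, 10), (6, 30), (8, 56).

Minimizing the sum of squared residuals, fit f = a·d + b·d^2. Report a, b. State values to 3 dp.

a = -1.605, b = 1.081

With design matrix M, MᵀM = [[133, 819]; [819, 5761]] and Mᵀf = [672, 4914]ᵀ.
det = 133·5761 − 819² = 95452.
a = (672·5761 − 819·4914)/95452 = -1563/974; b = (133·4914 − 819·672)/95452 = 1053/974.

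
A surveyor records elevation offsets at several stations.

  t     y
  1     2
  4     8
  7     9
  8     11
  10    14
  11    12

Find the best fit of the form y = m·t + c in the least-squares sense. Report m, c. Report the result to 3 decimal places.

XᵀX·[m, c]ᵀ = Xᵀy reads: 351·m + 41·c = 457;  41·m + 6·c = 56.
(Σt·t = 351, Σt = 41, Σ1 = 6, Σt·y = 457, Σy = 56.)
det = 351·6 − 41² = 425.
m = (457·6 − 41·56)/425 = 446/425; c = (351·56 − 41·457)/425 = 919/425.

m = 1.049, c = 2.162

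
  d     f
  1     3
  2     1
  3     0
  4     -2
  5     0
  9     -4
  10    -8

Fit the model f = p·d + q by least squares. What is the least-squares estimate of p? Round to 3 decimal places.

From the data, Σd·d = 236, Σd = 34, Σ1 = 7.
Right-hand side: Σd·f = -119, Σf = -10.
So MᵀM·[p, q]ᵀ = Mᵀf: [[236, 34]; [34, 7]]·[p, q]ᵀ = [-119, -10]ᵀ.
Eliminating q: 7·(row 1) − 34·(row 2) gives 496·p = 7·(-119) − 34·(-10) = -493, so p = -493/496.
Then q = ((-10) − 34·(-493/496))/7 = 843/248.

p = -0.994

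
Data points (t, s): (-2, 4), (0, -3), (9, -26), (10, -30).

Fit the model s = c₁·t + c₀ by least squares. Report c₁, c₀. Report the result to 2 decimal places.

c₁ = -2.73, c₀ = -2.13

MᵀM·[c₁, c₀]ᵀ = Mᵀs reads: 185·c₁ + 17·c₀ = -542;  17·c₁ + 4·c₀ = -55.
Δ = 185·4 − 17² = 451.
c₁ = ((-542)·4 − 17·(-55))/451 = -1233/451; c₀ = (185·(-55) − 17·(-542))/451 = -961/451.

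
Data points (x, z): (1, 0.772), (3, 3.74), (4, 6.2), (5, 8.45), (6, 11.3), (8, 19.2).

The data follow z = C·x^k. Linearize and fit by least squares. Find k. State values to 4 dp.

k = 1.5297

With ln zᵢ as the transformed response and ln xᵢ as the regressor:
Σln x = 7.9655, Σ(ln x)² = 13.2535, Σln z = 10.3987, Σln x·ln z = 17.9026.
Equations: 13.2535·k + 7.9655·ln C = 17.9026;  7.9655·k + 6·ln C = 10.3987.
Solving (det = 16.0713): k = 1.52967, ln C = -0.29765.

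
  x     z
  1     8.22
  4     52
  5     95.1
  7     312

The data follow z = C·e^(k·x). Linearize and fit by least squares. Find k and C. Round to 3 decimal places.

k = 0.607, C = 4.529

With ln zᵢ as the transformed response and xᵢ as the regressor:
XᵀX = [[91.0000, 17.0000]; [17.0000, 4]], rhs = [80.8872, 16.3557]ᵀ  (here Σx = 17.0000, Σ(x)² = 91.0000, Σln z = 16.3557, Σx·ln z = 80.8872).
Δ = 91.0000·4 − (17.0000)² = 75.0000; k = (80.8872·4 − 17.0000·16.3557)/75.0000 = 0.60668, ln C = (91.0000·16.3557 − 17.0000·80.8872)/75.0000 = 1.51054, so C = exp(1.51054) = 4.52916.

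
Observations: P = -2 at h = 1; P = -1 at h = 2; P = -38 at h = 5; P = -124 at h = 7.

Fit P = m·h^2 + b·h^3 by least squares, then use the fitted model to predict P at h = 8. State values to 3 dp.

Sums needed: Σh^2·h^2 = 3043, Σh^2·h^3 = 19965, Σh^3·h^3 = 133339.
Moment sums: Σh^2·P = -7032, Σh^3·P = -47292.
So XᵀX·[m, b]ᵀ = XᵀP: [[3043, 19965]; [19965, 133339]]·[m, b]ᵀ = [-7032, -47292]ᵀ.
Determinant 3043·133339 − 19965² = 7149352.
m = ((-7032)·133339 − 19965·(-47292))/7149352 = 1636233/1787338; b = (3043·(-47292) − 19965·(-7032))/7149352 = -878919/1787338.
At h = 8: P̂ = (1636233/1787338)·(64) + (-878919/1787338)·(512) = -172643808/893669.

P̂ = -193.185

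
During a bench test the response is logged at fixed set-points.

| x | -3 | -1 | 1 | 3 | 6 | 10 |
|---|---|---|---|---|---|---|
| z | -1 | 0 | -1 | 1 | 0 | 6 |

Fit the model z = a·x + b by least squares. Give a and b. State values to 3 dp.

Normal-equation sums: Σx·x = 156, Σx = 16, Σ1 = 6.
Right-hand side: Σx·z = 65, Σz = 5.
Eliminating b: 6·(row 1) − 16·(row 2) gives 680·a = 6·65 − 16·5 = 310, so a = 31/68.
Then b = (5 − 16·(31/68))/6 = -13/34.

a = 0.456, b = -0.382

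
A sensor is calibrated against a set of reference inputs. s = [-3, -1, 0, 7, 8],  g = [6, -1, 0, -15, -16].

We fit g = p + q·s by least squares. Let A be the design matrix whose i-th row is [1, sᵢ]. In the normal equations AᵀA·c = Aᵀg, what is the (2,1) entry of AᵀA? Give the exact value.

Row 2 ↔ basis s, column 1 ↔ basis 1, so (AᵀA)_{2,1} = Σᵢ s = (-3)·(1) + (-1)·(1) + (0)·(1) + (7)·(1) + (8)·(1) = 11.

11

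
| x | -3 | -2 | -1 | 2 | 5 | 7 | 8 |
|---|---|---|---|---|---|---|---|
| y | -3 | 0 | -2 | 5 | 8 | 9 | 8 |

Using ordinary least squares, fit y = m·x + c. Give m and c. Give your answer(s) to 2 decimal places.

The normal equations are: 156·m + 16·c = 188;  16·m + 7·c = 25.
(Σx·x = 156, Σx = 16, Σ1 = 7, Σx·y = 188, Σy = 25.)
det = 156·7 − 16² = 836.
m = (188·7 − 16·25)/836 = 229/209; c = (156·25 − 16·188)/836 = 223/209.

m = 1.10, c = 1.07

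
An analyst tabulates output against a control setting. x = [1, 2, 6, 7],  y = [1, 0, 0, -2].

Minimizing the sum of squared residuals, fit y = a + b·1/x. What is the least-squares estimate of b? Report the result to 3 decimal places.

b = 2.433

Setting ∂/∂a … = 0 gives: 4·a + (38/21)·b = -1;  (38/21)·a + (1145/882)·b = 5/7.
(Σ1 = 4, Σ1/x = 38/21, Σ1/x·1/x = 1145/882, Σy = -1, Σ1/x·y = 5/7.)
Eliminating b: (1145/882)·(row 1) − (38/21)·(row 2) gives (94/49)·a = (1145/882)·(-1) − (38/21)·(5/7) = -2285/882, so a = -2285/1692.
Then b = ((5/7) − (38/21)·(-2285/1692))/(1145/882) = 343/141.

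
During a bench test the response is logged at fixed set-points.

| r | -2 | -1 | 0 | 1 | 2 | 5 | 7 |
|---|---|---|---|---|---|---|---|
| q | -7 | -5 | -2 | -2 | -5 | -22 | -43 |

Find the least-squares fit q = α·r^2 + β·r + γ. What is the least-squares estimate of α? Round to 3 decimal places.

α = -0.931

Entries of XᵀX: Σr^2·r^2 = 3060, Σr^2·r = 468, Σr^2 = 84, Σr·r = 84, Σr = 12, Σ1 = 7.
For Xᵀq: Σr^2·q = -2712, Σr·q = -404, Σq = -86.
So XᵀX·[α, β, γ]ᵀ = Xᵀq: [[3060, 468, 84]; [468, 84, 12]; [84, 12, 7]]·[α, β, γ]ᵀ = [-2712, -404, -86]ᵀ.
Row-reducing yields α = -67/72, β = 17/24, γ = -7/3.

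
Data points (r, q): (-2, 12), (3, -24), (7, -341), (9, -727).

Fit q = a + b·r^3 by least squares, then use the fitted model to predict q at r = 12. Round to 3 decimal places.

From the data, Σ1 = 4, Σr^3 = 1091, Σr^3·r^3 = 649883.
And Σq = -1080, Σr^3·q = -647690.
Normal equations: [[4, 1091]; [1091, 649883]]·[a, b]ᵀ = [-1080, -647690]ᵀ.
Determinant 4·649883 − 1091² = 1409251.
a = ((-1080)·649883 − 1091·(-647690))/1409251 = 4756150/1409251; b = (4·(-647690) − 1091·(-1080))/1409251 = -1412480/1409251.
At r = 12: q̂ = (4756150/1409251)·(1) + (-1412480/1409251)·(1728) = -2436009290/1409251.

q̂ = -1728.584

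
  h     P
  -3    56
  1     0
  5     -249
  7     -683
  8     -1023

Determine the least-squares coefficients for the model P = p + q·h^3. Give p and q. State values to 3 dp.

p = 1.892, q = -2.000

From the data, Σ1 = 5, Σh^3 = 954, Σh^3·h^3 = 396148.
For XᵀP: ΣP = -1899, Σh^3·P = -790682.
XᵀX·[p, q]ᵀ = XᵀP becomes [[5, 954]; [954, 396148]]·[p, q]ᵀ = [-1899, -790682]ᵀ.
det = 5·396148 − 954² = 1070624.
p = ((-1899)·396148 − 954·(-790682))/1070624 = 253197/133828; q = (5·(-790682) − 954·(-1899))/1070624 = -535441/267656.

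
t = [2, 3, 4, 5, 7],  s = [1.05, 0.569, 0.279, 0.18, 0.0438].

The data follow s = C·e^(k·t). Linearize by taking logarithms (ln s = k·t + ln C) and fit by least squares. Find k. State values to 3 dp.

k = -0.629

Let Y = ln s. Fitting Y = k·t + ln C by least squares:
Σt = 21.0000, Σ(t)² = 103.0000, Σln s = -6.6345, Σt·ln s = -37.1711.
Equations: 103.0000·k + 21.0000·ln C = -37.1711;  21.0000·k + 5·ln C = -6.6345.
Solving (det = 74.0000): k = -0.62878, ln C = 1.31397.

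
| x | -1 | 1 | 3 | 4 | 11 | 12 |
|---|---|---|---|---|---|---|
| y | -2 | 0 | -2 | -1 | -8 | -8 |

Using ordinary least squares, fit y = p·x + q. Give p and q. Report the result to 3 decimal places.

From the data, Σx·x = 292, Σx = 30, Σ1 = 6.
Right-hand side: Σx·y = -192, Σy = -21.
So AᵀA·[p, q]ᵀ = Aᵀy: [[292, 30]; [30, 6]]·[p, q]ᵀ = [-192, -21]ᵀ.
Eliminating q: 6·(row 1) − 30·(row 2) gives 852·p = 6·(-192) − 30·(-21) = -522, so p = -87/142.
Then q = ((-21) − 30·(-87/142))/6 = -31/71.

p = -0.613, q = -0.437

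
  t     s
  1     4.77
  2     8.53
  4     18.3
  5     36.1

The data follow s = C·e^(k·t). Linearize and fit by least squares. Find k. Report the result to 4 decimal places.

k = 0.4811

With ln sᵢ as the transformed response and tᵢ as the regressor:
Σt = 12.0000, Σ(t)² = 46.0000, Σln s = 10.1991, Σt·ln s = 35.4086.
Equations: 46.0000·k + 12.0000·ln C = 35.4086;  12.0000·k + 4·ln C = 10.1991.
Slope k = (n·Σt·ln s − Σt·Σln s)/(n·Σ(t)² − (Σt)²) = (4·35.4086 − 12.0000·10.1991)/40.0000 = 0.48112; ln C = (Σln s − k·Σt)/n = 1.10642.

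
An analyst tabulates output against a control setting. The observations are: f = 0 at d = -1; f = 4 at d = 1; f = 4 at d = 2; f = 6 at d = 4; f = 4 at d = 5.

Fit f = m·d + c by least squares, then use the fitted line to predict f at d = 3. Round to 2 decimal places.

f̂ = 4.18

Setting ∂/∂m … = 0 gives: 47·m + 11·c = 56;  11·m + 5·c = 18.
(Σd·d = 47, Σd = 11, Σ1 = 5, Σd·f = 56, Σf = 18.)
Δ = 47·5 − 11² = 114.
m = (56·5 − 11·18)/114 = 41/57; c = (47·18 − 11·56)/114 = 115/57.
At d = 3: f̂ = (41/57)·(3) + (115/57)·(1) = 238/57.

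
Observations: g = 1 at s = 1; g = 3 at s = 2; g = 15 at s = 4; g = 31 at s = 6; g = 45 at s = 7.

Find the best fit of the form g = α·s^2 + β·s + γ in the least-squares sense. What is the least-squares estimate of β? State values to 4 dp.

Setting ∂/∂α … = 0 gives: 3970·α + 632·β + 106·γ = 3574;  632·α + 106·β + 20·γ = 568;  106·α + 20·β + 5·γ = 95.
Solving the 3×3 system (Gaussian elimination) gives α = 20/21, β = -106/273, γ = 33/91.

β = -0.3883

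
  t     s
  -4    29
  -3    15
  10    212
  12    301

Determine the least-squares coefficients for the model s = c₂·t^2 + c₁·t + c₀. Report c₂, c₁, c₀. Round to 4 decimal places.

Forming AᵀA = [[31073, 2637, 269]; [2637, 269, 15]; [269, 15, 4]] and Aᵀs = [65143, 5571, 557]ᵀ gives AᵀA·[c₂, c₁, c₀]ᵀ = Aᵀs.
Solving the 3×3 system (Gaussian elimination) gives c₂ = 219957/110882, c₁ = 131487/110882, c₀ = 77567/55441.

c₂ = 1.9837, c₁ = 1.1858, c₀ = 1.3991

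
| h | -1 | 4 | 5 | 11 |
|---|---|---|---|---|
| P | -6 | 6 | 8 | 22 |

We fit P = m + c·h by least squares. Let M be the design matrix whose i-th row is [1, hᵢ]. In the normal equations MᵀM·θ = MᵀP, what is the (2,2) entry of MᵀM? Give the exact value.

Row 2 ↔ basis h, column 2 ↔ basis h, so (MᵀM)_{2,2} = Σᵢ (h)·(h) = (-1)·(-1) + (4)·(4) + (5)·(5) + (11)·(11) = 163.

163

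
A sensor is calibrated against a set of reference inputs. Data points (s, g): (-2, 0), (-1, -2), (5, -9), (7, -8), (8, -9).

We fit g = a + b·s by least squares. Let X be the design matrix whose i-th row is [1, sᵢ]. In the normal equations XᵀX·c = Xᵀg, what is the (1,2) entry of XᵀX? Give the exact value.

17

Row 1 ↔ basis 1, column 2 ↔ basis s, so (XᵀX)_{1,2} = Σᵢ s = (1)·(-2) + (1)·(-1) + (1)·(5) + (1)·(7) + (1)·(8) = 17.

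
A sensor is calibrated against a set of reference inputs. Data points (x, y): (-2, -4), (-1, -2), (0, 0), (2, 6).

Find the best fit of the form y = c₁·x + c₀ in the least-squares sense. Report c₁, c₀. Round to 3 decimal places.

c₁ = 2.514, c₀ = 0.629

Setting ∂/∂c₁ … = 0 gives: 9·c₁ + (-1)·c₀ = 22;  (-1)·c₁ + 4·c₀ = 0.
(Σx·x = 9, Σx = -1, Σ1 = 4, Σx·y = 22, Σy = 0.)
Δ = 9·4 − (-1)² = 35.
c₁ = (22·4 − (-1)·0)/35 = 88/35; c₀ = (9·0 − (-1)·22)/35 = 22/35.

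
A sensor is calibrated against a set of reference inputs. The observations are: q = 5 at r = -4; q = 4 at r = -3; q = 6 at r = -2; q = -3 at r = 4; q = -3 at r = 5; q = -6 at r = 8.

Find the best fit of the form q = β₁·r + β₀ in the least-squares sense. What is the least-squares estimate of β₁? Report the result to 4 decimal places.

β₁ = -0.9973

The normal equations are: 134·β₁ + 8·β₀ = -119;  8·β₁ + 6·β₀ = 3.
Eliminating β₀: 6·(row 1) − 8·(row 2) gives 740·β₁ = 6·(-119) − 8·3 = -738, so β₁ = -369/370.
Then β₀ = (3 − 8·(-369/370))/6 = 677/370.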